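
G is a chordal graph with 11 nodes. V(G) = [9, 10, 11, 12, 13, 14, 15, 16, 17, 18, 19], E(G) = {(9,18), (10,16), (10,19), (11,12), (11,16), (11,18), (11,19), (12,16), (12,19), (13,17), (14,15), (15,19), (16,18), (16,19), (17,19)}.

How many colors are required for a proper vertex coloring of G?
χ(G) = 4

Clique number ω(G) = 4 (lower bound: χ ≥ ω).
The clique on [11, 12, 16, 19] has size 4, forcing χ ≥ 4, and the coloring below uses 4 colors, so χ(G) = 4.
A valid 4-coloring: color 1: [13, 14, 18, 19]; color 2: [9, 15, 16, 17]; color 3: [10, 11]; color 4: [12].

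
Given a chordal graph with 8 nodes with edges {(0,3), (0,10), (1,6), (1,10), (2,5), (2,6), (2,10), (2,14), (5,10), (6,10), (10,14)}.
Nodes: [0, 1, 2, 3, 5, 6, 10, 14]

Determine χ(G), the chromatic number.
χ(G) = 3

Clique number ω(G) = 3 (lower bound: χ ≥ ω).
The clique on [1, 6, 10] has size 3, forcing χ ≥ 3, and the coloring below uses 3 colors, so χ(G) = 3.
A valid 3-coloring: color 1: [3, 10]; color 2: [0, 1, 2]; color 3: [5, 6, 14].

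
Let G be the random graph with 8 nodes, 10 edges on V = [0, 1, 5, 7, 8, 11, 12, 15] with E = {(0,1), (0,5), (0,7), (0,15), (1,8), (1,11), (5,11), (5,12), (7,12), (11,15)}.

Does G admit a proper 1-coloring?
No, G is not 1-colorable

Edge (0,1) forces its endpoints to differ, so 1 color is not enough.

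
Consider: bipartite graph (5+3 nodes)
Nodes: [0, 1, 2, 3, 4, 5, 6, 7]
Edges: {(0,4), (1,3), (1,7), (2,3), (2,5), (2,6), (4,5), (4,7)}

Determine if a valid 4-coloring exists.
A valid 4-coloring: color 1: [1, 2, 4]; color 2: [0, 3, 5, 6, 7].
(χ(G) = 2 ≤ 4.)

Yes, G is 4-colorable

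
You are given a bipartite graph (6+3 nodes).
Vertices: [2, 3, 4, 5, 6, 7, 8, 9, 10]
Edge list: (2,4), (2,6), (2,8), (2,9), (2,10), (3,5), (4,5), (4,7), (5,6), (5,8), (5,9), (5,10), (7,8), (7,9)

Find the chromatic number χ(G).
Clique number ω(G) = 2 (lower bound: χ ≥ ω).
The graph is bipartite (no odd cycle), so 2 colors suffice: χ(G) = 2.
A valid 2-coloring: color 1: [2, 5, 7]; color 2: [3, 4, 6, 8, 9, 10].

χ(G) = 2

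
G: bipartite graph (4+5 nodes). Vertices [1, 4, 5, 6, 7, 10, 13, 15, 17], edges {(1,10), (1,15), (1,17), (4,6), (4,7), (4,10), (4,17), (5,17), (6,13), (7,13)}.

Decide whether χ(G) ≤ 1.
Edge (1,17) forces its endpoints to differ, so 1 color is not enough.

No, G is not 1-colorable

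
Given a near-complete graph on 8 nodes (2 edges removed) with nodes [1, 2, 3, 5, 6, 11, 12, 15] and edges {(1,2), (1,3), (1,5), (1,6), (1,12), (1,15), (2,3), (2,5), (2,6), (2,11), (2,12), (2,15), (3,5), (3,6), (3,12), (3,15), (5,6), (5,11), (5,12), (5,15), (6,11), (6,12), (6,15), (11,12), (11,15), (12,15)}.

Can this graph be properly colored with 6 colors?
The clique on vertices [1, 2, 3, 5, 6, 12, 15] has size 7 > 6, so it alone needs 7 colors.

No, G is not 6-colorable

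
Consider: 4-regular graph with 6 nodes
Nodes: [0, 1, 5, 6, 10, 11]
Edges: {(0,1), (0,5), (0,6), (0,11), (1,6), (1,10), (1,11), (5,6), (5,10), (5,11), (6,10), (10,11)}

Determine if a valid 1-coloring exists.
No, G is not 1-colorable

The clique on vertices [0, 1, 11] has size 3 > 1, so it alone needs 3 colors.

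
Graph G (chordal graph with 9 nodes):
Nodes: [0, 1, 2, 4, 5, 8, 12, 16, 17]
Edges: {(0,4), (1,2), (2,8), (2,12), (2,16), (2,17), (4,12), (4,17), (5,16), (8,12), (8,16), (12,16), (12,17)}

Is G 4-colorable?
Yes, G is 4-colorable

A valid 4-coloring: color 1: [0, 1, 5, 12]; color 2: [2, 4]; color 3: [16, 17]; color 4: [8].
(χ(G) = 4 ≤ 4.)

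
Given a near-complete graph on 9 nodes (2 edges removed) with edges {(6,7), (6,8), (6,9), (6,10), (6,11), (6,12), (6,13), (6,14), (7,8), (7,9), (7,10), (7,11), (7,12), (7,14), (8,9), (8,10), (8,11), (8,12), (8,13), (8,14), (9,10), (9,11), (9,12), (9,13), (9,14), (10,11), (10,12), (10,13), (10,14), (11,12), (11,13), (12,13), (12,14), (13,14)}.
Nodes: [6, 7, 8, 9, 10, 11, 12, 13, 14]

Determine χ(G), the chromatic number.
χ(G) = 7

Clique number ω(G) = 7 (lower bound: χ ≥ ω).
The clique on [6, 8, 9, 10, 11, 12, 13] has size 7, forcing χ ≥ 7, and the coloring below uses 7 colors, so χ(G) = 7.
A valid 7-coloring: color 1: [6]; color 2: [12]; color 3: [10]; color 4: [9]; color 5: [8]; color 6: [7, 13]; color 7: [11, 14].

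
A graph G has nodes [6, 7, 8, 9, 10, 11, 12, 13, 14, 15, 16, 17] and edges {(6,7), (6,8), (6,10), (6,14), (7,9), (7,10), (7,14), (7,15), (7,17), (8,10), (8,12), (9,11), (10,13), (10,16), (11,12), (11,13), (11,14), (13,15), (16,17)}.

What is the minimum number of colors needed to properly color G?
Clique number ω(G) = 3 (lower bound: χ ≥ ω).
The clique on [6, 7, 10] has size 3, forcing χ ≥ 3, and the coloring below uses 3 colors, so χ(G) = 3.
A valid 3-coloring: color 1: [7, 8, 11, 16]; color 2: [9, 10, 12, 14, 15, 17]; color 3: [6, 13].

χ(G) = 3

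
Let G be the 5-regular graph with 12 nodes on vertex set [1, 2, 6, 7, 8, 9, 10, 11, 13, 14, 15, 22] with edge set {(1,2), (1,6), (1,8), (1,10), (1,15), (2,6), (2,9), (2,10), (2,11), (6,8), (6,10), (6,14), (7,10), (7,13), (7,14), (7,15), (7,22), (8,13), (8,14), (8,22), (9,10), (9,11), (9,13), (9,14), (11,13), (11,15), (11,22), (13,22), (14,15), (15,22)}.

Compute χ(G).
χ(G) = 4

Clique number ω(G) = 4 (lower bound: χ ≥ ω).
The clique on [1, 2, 6, 10] has size 4, forcing χ ≥ 4, and the coloring below uses 4 colors, so χ(G) = 4.
A valid 4-coloring: color 1: [6, 9, 22]; color 2: [2, 7, 8]; color 3: [10, 13, 15]; color 4: [1, 11, 14].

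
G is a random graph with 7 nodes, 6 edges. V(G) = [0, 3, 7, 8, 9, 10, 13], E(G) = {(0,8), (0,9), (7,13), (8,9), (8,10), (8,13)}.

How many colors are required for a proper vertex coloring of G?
χ(G) = 3

Clique number ω(G) = 3 (lower bound: χ ≥ ω).
The clique on [0, 8, 9] has size 3, forcing χ ≥ 3, and the coloring below uses 3 colors, so χ(G) = 3.
A valid 3-coloring: color 1: [3, 7, 8]; color 2: [9, 10, 13]; color 3: [0].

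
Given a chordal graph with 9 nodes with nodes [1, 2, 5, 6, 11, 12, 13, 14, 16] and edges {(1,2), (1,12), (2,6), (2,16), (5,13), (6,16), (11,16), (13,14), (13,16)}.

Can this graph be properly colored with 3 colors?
Yes, G is 3-colorable

A valid 3-coloring: color 1: [1, 5, 14, 16]; color 2: [2, 11, 12, 13]; color 3: [6].
(χ(G) = 3 ≤ 3.)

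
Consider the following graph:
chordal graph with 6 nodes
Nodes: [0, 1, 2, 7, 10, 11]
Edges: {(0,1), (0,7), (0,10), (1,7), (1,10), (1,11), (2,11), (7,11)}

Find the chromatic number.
χ(G) = 3

Clique number ω(G) = 3 (lower bound: χ ≥ ω).
The clique on [0, 1, 10] has size 3, forcing χ ≥ 3, and the coloring below uses 3 colors, so χ(G) = 3.
A valid 3-coloring: color 1: [1, 2]; color 2: [0, 11]; color 3: [7, 10].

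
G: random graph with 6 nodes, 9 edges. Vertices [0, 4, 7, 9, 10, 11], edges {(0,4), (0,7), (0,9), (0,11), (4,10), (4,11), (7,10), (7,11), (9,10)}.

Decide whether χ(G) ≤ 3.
Yes, G is 3-colorable

A valid 3-coloring: color 1: [0, 10]; color 2: [9, 11]; color 3: [4, 7].
(χ(G) = 3 ≤ 3.)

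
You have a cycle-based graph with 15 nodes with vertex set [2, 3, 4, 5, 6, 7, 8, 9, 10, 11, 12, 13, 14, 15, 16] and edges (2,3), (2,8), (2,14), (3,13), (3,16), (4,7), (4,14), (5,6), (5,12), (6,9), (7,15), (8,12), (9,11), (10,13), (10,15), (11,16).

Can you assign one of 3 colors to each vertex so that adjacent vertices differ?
Yes, G is 3-colorable

A valid 3-coloring: color 1: [3, 6, 7, 8, 10, 11, 14]; color 2: [2, 4, 5, 9, 13, 15, 16]; color 3: [12].
(χ(G) = 3 ≤ 3.)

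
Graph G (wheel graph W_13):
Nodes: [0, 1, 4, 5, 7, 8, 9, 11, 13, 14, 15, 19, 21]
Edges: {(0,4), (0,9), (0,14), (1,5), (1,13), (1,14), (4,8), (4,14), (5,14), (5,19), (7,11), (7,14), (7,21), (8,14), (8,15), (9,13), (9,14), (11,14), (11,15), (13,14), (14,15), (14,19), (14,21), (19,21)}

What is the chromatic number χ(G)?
Clique number ω(G) = 3 (lower bound: χ ≥ ω).
The clique on [0, 9, 14] has size 3, forcing χ ≥ 3, and the coloring below uses 3 colors, so χ(G) = 3.
A valid 3-coloring: color 1: [14]; color 2: [1, 4, 7, 9, 15, 19]; color 3: [0, 5, 8, 11, 13, 21].

χ(G) = 3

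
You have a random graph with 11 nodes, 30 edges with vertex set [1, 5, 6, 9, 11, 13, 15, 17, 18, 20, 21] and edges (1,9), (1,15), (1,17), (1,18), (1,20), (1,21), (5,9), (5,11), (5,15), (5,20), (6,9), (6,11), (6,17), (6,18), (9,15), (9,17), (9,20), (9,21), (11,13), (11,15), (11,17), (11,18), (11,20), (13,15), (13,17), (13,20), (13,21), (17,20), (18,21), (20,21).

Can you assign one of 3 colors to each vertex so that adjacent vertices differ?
No, G is not 3-colorable

The clique on vertices [1, 9, 17, 20] has size 4 > 3, so it alone needs 4 colors.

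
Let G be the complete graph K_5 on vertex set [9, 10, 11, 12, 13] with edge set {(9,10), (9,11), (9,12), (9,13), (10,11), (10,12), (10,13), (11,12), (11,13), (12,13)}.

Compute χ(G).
Clique number ω(G) = 5 (lower bound: χ ≥ ω).
The clique on [9, 10, 11, 12, 13] has size 5, forcing χ ≥ 5, and the coloring below uses 5 colors, so χ(G) = 5.
A valid 5-coloring: color 1: [11]; color 2: [10]; color 3: [13]; color 4: [12]; color 5: [9].

χ(G) = 5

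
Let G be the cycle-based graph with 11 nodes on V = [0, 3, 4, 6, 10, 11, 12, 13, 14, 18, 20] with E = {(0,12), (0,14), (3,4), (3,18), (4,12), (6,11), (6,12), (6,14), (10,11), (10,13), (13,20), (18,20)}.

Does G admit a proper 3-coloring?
A valid 3-coloring: color 1: [0, 3, 6, 10, 20]; color 2: [11, 12, 13, 14, 18]; color 3: [4].
(χ(G) = 3 ≤ 3.)

Yes, G is 3-colorable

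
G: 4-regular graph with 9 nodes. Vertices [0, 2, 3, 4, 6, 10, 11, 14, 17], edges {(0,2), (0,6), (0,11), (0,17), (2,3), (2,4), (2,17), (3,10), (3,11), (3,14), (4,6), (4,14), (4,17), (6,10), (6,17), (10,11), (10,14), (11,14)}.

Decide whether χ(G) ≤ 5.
Yes, G is 5-colorable

A valid 5-coloring: color 1: [10, 17]; color 2: [2, 6, 14]; color 3: [0, 3, 4]; color 4: [11].
(χ(G) = 4 ≤ 5.)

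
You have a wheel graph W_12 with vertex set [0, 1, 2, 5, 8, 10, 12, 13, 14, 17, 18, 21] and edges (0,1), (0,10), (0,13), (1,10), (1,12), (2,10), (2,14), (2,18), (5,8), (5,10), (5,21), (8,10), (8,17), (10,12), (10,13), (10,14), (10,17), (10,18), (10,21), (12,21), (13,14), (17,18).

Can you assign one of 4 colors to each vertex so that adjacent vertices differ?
A valid 4-coloring: color 1: [10]; color 2: [2, 5, 12, 13, 17]; color 3: [0, 8, 14, 18, 21]; color 4: [1].
(χ(G) = 4 ≤ 4.)

Yes, G is 4-colorable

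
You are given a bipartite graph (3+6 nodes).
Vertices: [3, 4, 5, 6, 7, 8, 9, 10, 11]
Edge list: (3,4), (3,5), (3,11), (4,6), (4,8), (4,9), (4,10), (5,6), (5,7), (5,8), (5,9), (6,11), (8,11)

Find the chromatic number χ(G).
Clique number ω(G) = 2 (lower bound: χ ≥ ω).
The graph is bipartite (no odd cycle), so 2 colors suffice: χ(G) = 2.
A valid 2-coloring: color 1: [4, 5, 11]; color 2: [3, 6, 7, 8, 9, 10].

χ(G) = 2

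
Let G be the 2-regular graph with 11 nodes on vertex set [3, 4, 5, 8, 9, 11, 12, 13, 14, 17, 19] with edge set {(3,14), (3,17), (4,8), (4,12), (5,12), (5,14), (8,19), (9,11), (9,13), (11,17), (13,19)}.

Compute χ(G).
χ(G) = 3

Clique number ω(G) = 2 (lower bound: χ ≥ ω).
Odd cycle [5, 12, 4, 8, 19, 13, 9, 11, 17, 3, 14] needs 3 colors (χ ≥ 3).
The coloring below uses 3 colors, so χ(G) = 3.
A valid 3-coloring: color 1: [3, 5, 8, 11, 13]; color 2: [9, 12, 14, 17, 19]; color 3: [4].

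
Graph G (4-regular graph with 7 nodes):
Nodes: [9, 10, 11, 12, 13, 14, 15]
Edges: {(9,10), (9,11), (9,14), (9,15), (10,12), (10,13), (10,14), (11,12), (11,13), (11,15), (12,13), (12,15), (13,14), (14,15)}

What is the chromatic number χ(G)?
χ(G) = 4

Clique number ω(G) = 3 (lower bound: χ ≥ ω).
Suppose a proper 3-coloring c exists. The clique [9, 10, 14] takes 3 distinct colors; by symmetry let c(9) = 1, c(10) = 2, c(14) = 3.
- Vertex 13: neighbors [10, 14] already have colors [2, 3] ⇒ c(13) = 1.
- Vertex 12: neighbors [13, 10] already have colors [1, 2] ⇒ c(12) = 3.
- Vertex 11: neighbors [9, 12] already have colors [1, 3] ⇒ c(11) = 2.
- Vertex 15: neighbors [9, 11, 12] already have colors [1, 2, 3] — all 3 colors blocked. Contradiction.
The forced assignments end in a contradiction, so G has no proper 3-coloring (χ ≥ 4).
The coloring below uses 4 colors, so χ(G) = 4.
A valid 4-coloring: color 1: [9, 13]; color 2: [11, 14]; color 3: [10, 15]; color 4: [12].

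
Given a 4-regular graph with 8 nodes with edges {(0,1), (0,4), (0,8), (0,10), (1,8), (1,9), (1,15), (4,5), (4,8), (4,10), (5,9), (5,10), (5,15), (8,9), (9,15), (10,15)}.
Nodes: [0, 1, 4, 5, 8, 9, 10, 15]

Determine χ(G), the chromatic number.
Clique number ω(G) = 3 (lower bound: χ ≥ ω).
Suppose a proper 3-coloring c exists. The clique [0, 1, 8] takes 3 distinct colors; by symmetry let c(0) = 1, c(1) = 2, c(8) = 3.
- Vertex 4: neighbors [0, 8] already have colors [1, 3] ⇒ c(4) = 2.
- Vertex 9: neighbors [1, 8] already have colors [2, 3] ⇒ c(9) = 1.
- Vertex 5: neighbors [9, 4] already have colors [1, 2] ⇒ c(5) = 3.
- Vertex 10: neighbors [0, 4, 5] already have colors [1, 2, 3] — all 3 colors blocked. Contradiction.
The forced assignments end in a contradiction, so G has no proper 3-coloring (χ ≥ 4).
The coloring below uses 4 colors, so χ(G) = 4.
A valid 4-coloring: color 1: [1, 4]; color 2: [0, 5]; color 3: [8, 15]; color 4: [9, 10].

χ(G) = 4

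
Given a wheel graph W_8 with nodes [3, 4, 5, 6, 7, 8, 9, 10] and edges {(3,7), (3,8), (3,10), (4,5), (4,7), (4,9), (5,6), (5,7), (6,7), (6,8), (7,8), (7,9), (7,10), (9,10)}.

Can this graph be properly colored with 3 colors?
No, G is not 3-colorable

Odd cycle [8, 3, 10, 9, 4, 5, 6] needs 3 colors (χ ≥ 3).
Vertex 7 is adjacent to every vertex of [3, 4, 5, 6, 8, 9, 10], which already need 3 colors among themselves, so 7 needs a new color (χ ≥ 4).
Hence χ(G) ≥ 4 > 3, so no proper 3-coloring exists.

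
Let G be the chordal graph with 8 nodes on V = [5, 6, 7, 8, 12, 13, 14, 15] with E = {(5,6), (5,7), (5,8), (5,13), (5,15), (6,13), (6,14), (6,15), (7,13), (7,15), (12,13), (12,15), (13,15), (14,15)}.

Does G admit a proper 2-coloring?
No, G is not 2-colorable

The clique on vertices [5, 6, 13, 15] has size 4 > 2, so it alone needs 4 colors.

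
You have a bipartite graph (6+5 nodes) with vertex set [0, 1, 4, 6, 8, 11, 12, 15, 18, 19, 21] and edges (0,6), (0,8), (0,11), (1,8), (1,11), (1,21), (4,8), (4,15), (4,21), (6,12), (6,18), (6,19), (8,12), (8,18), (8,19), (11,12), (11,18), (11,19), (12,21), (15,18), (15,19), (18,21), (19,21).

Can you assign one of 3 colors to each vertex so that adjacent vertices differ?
Yes, G is 3-colorable

A valid 3-coloring: color 1: [6, 8, 11, 15, 21]; color 2: [0, 1, 4, 12, 18, 19].
(χ(G) = 2 ≤ 3.)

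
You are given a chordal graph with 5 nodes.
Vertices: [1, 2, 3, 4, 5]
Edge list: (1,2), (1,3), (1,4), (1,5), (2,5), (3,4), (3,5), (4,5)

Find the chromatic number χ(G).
Clique number ω(G) = 4 (lower bound: χ ≥ ω).
The clique on [1, 3, 4, 5] has size 4, forcing χ ≥ 4, and the coloring below uses 4 colors, so χ(G) = 4.
A valid 4-coloring: color 1: [5]; color 2: [1]; color 3: [2, 3]; color 4: [4].

χ(G) = 4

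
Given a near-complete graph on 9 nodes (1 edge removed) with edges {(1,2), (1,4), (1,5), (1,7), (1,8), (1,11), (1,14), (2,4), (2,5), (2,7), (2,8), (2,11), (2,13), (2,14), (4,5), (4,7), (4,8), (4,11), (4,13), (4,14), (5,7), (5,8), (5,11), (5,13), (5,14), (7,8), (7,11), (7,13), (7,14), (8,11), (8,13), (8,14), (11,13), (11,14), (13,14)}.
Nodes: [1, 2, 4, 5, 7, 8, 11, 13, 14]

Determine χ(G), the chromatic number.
Clique number ω(G) = 8 (lower bound: χ ≥ ω).
The clique on [1, 2, 4, 5, 7, 8, 11, 14] has size 8, forcing χ ≥ 8, and the coloring below uses 8 colors, so χ(G) = 8.
A valid 8-coloring: color 1: [4]; color 2: [11]; color 3: [14]; color 4: [7]; color 5: [2]; color 6: [8]; color 7: [5]; color 8: [1, 13].

χ(G) = 8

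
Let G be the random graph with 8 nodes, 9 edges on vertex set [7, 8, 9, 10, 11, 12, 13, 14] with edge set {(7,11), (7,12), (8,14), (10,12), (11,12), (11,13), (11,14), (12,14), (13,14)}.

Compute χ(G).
Clique number ω(G) = 3 (lower bound: χ ≥ ω).
The clique on [11, 12, 14] has size 3, forcing χ ≥ 3, and the coloring below uses 3 colors, so χ(G) = 3.
A valid 3-coloring: color 1: [8, 9, 12, 13]; color 2: [10, 11]; color 3: [7, 14].

χ(G) = 3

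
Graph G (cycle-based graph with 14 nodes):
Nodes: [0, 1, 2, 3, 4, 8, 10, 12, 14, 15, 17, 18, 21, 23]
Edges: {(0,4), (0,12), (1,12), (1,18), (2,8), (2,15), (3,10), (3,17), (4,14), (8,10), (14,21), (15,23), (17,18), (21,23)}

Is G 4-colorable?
Yes, G is 4-colorable

A valid 4-coloring: color 1: [3, 4, 8, 12, 15, 18, 21]; color 2: [0, 1, 2, 10, 14, 17, 23].
(χ(G) = 2 ≤ 4.)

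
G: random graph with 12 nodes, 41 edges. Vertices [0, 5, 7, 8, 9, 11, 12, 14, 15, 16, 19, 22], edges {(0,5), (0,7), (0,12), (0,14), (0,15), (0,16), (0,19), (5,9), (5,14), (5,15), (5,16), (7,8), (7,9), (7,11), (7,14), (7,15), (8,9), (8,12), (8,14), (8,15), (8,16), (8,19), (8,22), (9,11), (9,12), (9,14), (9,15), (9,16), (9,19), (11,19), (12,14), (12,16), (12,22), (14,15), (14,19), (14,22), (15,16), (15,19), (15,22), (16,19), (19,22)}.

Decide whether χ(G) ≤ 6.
A valid 6-coloring: color 1: [0, 9, 22]; color 2: [11, 12, 15]; color 3: [14, 16]; color 4: [5, 7, 19]; color 5: [8].
(χ(G) = 5 ≤ 6.)

Yes, G is 6-colorable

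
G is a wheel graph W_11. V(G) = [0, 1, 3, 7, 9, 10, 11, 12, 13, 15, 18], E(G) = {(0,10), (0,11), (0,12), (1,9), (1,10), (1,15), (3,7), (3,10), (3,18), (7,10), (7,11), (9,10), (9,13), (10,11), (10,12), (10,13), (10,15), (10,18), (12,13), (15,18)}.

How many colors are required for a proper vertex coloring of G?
χ(G) = 3

Clique number ω(G) = 3 (lower bound: χ ≥ ω).
The clique on [0, 10, 11] has size 3, forcing χ ≥ 3, and the coloring below uses 3 colors, so χ(G) = 3.
A valid 3-coloring: color 1: [10]; color 2: [3, 9, 11, 12, 15]; color 3: [0, 1, 7, 13, 18].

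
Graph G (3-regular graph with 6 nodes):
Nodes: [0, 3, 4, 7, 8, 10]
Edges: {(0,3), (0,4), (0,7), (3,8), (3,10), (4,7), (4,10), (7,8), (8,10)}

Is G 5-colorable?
A valid 5-coloring: color 1: [0, 10]; color 2: [3, 7]; color 3: [4, 8].
(χ(G) = 3 ≤ 5.)

Yes, G is 5-colorable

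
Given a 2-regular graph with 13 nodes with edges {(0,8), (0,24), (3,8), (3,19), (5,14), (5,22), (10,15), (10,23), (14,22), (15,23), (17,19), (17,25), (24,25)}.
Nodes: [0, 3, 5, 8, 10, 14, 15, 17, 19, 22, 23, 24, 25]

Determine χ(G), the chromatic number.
Clique number ω(G) = 3 (lower bound: χ ≥ ω).
The clique on [5, 14, 22] has size 3, forcing χ ≥ 3, and the coloring below uses 3 colors, so χ(G) = 3.
A valid 3-coloring: color 1: [3, 5, 15, 17, 24]; color 2: [0, 14, 19, 23, 25]; color 3: [8, 10, 22].

χ(G) = 3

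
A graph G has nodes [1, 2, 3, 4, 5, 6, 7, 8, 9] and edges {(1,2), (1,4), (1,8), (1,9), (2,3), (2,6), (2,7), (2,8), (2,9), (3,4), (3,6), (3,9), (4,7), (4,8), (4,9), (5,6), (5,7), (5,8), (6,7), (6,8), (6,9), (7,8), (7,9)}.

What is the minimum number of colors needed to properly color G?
Clique number ω(G) = 4 (lower bound: χ ≥ ω).
The clique on [2, 6, 7, 8] has size 4, forcing χ ≥ 4, and the coloring below uses 4 colors, so χ(G) = 4.
A valid 4-coloring: color 1: [8, 9]; color 2: [1, 3, 7]; color 3: [4, 6]; color 4: [2, 5].

χ(G) = 4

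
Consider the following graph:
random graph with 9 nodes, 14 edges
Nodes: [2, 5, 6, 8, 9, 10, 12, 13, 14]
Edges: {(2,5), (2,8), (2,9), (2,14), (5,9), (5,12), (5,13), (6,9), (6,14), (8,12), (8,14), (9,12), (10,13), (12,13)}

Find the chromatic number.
χ(G) = 3

Clique number ω(G) = 3 (lower bound: χ ≥ ω).
The clique on [2, 8, 14] has size 3, forcing χ ≥ 3, and the coloring below uses 3 colors, so χ(G) = 3.
A valid 3-coloring: color 1: [9, 13, 14]; color 2: [2, 6, 10, 12]; color 3: [5, 8].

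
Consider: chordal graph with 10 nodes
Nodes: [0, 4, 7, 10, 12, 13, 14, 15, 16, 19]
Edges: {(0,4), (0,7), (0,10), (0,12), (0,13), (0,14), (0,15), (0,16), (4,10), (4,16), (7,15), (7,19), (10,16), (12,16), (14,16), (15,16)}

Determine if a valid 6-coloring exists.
Yes, G is 6-colorable

A valid 6-coloring: color 1: [0, 19]; color 2: [7, 13, 16]; color 3: [10, 12, 14, 15]; color 4: [4].
(χ(G) = 4 ≤ 6.)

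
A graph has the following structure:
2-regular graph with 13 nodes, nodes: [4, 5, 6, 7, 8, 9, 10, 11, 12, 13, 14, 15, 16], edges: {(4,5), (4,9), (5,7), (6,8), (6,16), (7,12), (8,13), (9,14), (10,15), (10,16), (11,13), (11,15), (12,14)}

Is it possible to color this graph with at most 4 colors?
Yes, G is 4-colorable

A valid 4-coloring: color 1: [5, 6, 9, 10, 12, 13]; color 2: [4, 7, 8, 11, 14, 16]; color 3: [15].
(χ(G) = 3 ≤ 4.)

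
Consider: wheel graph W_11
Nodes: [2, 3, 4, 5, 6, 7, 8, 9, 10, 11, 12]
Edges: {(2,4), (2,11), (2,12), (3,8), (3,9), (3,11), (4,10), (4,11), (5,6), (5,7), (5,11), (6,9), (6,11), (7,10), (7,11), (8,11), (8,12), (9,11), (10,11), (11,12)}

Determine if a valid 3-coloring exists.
Yes, G is 3-colorable

A valid 3-coloring: color 1: [11]; color 2: [2, 5, 8, 9, 10]; color 3: [3, 4, 6, 7, 12].
(χ(G) = 3 ≤ 3.)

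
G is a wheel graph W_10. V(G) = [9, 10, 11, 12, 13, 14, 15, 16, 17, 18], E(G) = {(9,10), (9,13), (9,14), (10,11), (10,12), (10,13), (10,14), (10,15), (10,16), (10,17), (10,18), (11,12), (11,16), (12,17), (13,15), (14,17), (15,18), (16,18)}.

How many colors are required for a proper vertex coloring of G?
Clique number ω(G) = 3 (lower bound: χ ≥ ω).
Odd cycle [16, 11, 12, 17, 14, 9, 13, 15, 18] needs 3 colors (χ ≥ 3).
Vertex 10 is adjacent to every vertex of [9, 11, 12, 13, 14, 15, 16, 17, 18], which already need 3 colors among themselves, so 10 needs a new color (χ ≥ 4).
The coloring below uses 4 colors, so χ(G) = 4.
A valid 4-coloring: color 1: [10]; color 2: [12, 14, 15, 16]; color 3: [9, 11, 17, 18]; color 4: [13].

χ(G) = 4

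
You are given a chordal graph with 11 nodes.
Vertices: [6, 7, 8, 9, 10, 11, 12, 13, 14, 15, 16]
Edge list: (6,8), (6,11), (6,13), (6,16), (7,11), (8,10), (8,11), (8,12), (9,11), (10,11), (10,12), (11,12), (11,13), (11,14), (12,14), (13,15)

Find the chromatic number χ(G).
χ(G) = 4

Clique number ω(G) = 4 (lower bound: χ ≥ ω).
The clique on [8, 10, 11, 12] has size 4, forcing χ ≥ 4, and the coloring below uses 4 colors, so χ(G) = 4.
A valid 4-coloring: color 1: [11, 15, 16]; color 2: [6, 7, 9, 12]; color 3: [8, 13, 14]; color 4: [10].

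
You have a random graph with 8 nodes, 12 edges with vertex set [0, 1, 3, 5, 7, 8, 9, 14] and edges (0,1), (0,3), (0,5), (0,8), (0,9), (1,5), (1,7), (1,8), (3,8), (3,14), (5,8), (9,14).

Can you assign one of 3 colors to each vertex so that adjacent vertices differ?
No, G is not 3-colorable

The clique on vertices [0, 1, 5, 8] has size 4 > 3, so it alone needs 4 colors.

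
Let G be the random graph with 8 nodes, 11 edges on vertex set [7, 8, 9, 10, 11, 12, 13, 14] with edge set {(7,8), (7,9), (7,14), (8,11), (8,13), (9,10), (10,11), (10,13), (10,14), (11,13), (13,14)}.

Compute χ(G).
χ(G) = 3

Clique number ω(G) = 3 (lower bound: χ ≥ ω).
The clique on [8, 11, 13] has size 3, forcing χ ≥ 3, and the coloring below uses 3 colors, so χ(G) = 3.
A valid 3-coloring: color 1: [8, 10, 12]; color 2: [7, 13]; color 3: [9, 11, 14].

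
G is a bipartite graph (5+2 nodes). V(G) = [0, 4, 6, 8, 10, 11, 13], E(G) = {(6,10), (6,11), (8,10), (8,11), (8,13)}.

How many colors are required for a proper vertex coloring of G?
Clique number ω(G) = 2 (lower bound: χ ≥ ω).
The graph is bipartite (no odd cycle), so 2 colors suffice: χ(G) = 2.
A valid 2-coloring: color 1: [0, 4, 6, 8]; color 2: [10, 11, 13].

χ(G) = 2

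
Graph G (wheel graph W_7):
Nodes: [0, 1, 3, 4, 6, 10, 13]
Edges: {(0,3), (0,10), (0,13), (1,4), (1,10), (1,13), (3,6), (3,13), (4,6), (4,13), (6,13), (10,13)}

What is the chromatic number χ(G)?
χ(G) = 3

Clique number ω(G) = 3 (lower bound: χ ≥ ω).
The clique on [0, 10, 13] has size 3, forcing χ ≥ 3, and the coloring below uses 3 colors, so χ(G) = 3.
A valid 3-coloring: color 1: [13]; color 2: [3, 4, 10]; color 3: [0, 1, 6].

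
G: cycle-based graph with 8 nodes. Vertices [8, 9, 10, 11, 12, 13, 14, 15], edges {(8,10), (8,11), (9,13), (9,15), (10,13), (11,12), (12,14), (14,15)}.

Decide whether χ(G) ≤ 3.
Yes, G is 3-colorable

A valid 3-coloring: color 1: [8, 12, 13, 15]; color 2: [9, 10, 11, 14].
(χ(G) = 2 ≤ 3.)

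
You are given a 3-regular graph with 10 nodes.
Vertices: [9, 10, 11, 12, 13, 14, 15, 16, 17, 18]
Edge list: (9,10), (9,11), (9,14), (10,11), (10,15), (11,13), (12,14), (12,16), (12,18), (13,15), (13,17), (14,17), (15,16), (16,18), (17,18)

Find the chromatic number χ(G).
χ(G) = 3

Clique number ω(G) = 3 (lower bound: χ ≥ ω).
The clique on [9, 10, 11] has size 3, forcing χ ≥ 3, and the coloring below uses 3 colors, so χ(G) = 3.
A valid 3-coloring: color 1: [11, 14, 15, 18]; color 2: [9, 12, 13]; color 3: [10, 16, 17].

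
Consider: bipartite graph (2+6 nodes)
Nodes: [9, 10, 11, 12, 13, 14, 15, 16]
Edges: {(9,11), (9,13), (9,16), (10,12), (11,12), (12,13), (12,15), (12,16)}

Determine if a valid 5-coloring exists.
Yes, G is 5-colorable

A valid 5-coloring: color 1: [9, 12, 14]; color 2: [10, 11, 13, 15, 16].
(χ(G) = 2 ≤ 5.)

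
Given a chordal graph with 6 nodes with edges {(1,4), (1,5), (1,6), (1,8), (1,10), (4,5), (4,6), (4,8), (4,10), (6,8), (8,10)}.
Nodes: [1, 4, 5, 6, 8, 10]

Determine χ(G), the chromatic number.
Clique number ω(G) = 4 (lower bound: χ ≥ ω).
The clique on [1, 4, 8, 10] has size 4, forcing χ ≥ 4, and the coloring below uses 4 colors, so χ(G) = 4.
A valid 4-coloring: color 1: [4]; color 2: [1]; color 3: [5, 8]; color 4: [6, 10].

χ(G) = 4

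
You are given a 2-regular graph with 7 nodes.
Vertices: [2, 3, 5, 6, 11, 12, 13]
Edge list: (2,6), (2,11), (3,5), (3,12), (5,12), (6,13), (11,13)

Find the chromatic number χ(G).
Clique number ω(G) = 3 (lower bound: χ ≥ ω).
The clique on [3, 5, 12] has size 3, forcing χ ≥ 3, and the coloring below uses 3 colors, so χ(G) = 3.
A valid 3-coloring: color 1: [2, 12, 13]; color 2: [5, 6, 11]; color 3: [3].

χ(G) = 3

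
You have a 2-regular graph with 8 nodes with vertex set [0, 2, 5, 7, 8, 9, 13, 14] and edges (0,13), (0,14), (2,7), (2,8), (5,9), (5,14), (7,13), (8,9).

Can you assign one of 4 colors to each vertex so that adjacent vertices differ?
Yes, G is 4-colorable

A valid 4-coloring: color 1: [2, 9, 13, 14]; color 2: [0, 5, 7, 8].
(χ(G) = 2 ≤ 4.)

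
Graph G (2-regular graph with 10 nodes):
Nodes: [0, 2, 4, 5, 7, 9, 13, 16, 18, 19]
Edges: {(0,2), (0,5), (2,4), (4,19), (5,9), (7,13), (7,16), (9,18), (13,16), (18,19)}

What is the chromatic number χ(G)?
χ(G) = 3

Clique number ω(G) = 3 (lower bound: χ ≥ ω).
The clique on [7, 13, 16] has size 3, forcing χ ≥ 3, and the coloring below uses 3 colors, so χ(G) = 3.
A valid 3-coloring: color 1: [0, 4, 9, 13]; color 2: [2, 5, 7, 18]; color 3: [16, 19].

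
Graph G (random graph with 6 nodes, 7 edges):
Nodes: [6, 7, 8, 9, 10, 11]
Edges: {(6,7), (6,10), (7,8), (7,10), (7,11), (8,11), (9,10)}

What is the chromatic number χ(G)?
χ(G) = 3

Clique number ω(G) = 3 (lower bound: χ ≥ ω).
The clique on [7, 8, 11] has size 3, forcing χ ≥ 3, and the coloring below uses 3 colors, so χ(G) = 3.
A valid 3-coloring: color 1: [7, 9]; color 2: [8, 10]; color 3: [6, 11].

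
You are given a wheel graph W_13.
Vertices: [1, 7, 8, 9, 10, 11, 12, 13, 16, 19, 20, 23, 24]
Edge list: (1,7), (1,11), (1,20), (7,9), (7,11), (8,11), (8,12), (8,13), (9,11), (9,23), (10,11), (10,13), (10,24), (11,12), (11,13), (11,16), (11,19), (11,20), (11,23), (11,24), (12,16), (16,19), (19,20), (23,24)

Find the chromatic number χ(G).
χ(G) = 3

Clique number ω(G) = 3 (lower bound: χ ≥ ω).
The clique on [1, 11, 20] has size 3, forcing χ ≥ 3, and the coloring below uses 3 colors, so χ(G) = 3.
A valid 3-coloring: color 1: [11]; color 2: [1, 9, 12, 13, 19, 24]; color 3: [7, 8, 10, 16, 20, 23].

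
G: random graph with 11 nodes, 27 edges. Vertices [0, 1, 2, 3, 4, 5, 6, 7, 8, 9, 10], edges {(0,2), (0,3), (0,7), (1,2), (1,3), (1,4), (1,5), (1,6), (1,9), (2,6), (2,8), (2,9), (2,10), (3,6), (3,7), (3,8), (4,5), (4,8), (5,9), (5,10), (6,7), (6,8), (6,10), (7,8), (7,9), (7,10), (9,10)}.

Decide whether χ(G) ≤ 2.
The clique on vertices [3, 6, 7, 8] has size 4 > 2, so it alone needs 4 colors.

No, G is not 2-colorable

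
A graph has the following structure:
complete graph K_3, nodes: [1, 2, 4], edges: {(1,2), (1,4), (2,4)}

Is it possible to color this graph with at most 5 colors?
A valid 5-coloring: color 1: [4]; color 2: [1]; color 3: [2].
(χ(G) = 3 ≤ 5.)

Yes, G is 5-colorable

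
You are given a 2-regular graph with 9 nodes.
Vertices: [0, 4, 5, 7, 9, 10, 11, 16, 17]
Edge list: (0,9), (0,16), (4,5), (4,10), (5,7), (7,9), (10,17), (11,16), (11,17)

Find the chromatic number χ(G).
χ(G) = 3

Clique number ω(G) = 2 (lower bound: χ ≥ ω).
Odd cycle [11, 16, 0, 9, 7, 5, 4, 10, 17] needs 3 colors (χ ≥ 3).
The coloring below uses 3 colors, so χ(G) = 3.
A valid 3-coloring: color 1: [0, 5, 10, 11]; color 2: [4, 7, 16, 17]; color 3: [9].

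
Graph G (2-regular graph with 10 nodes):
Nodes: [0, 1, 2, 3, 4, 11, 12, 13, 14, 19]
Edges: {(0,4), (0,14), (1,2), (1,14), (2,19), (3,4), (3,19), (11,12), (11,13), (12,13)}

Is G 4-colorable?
Yes, G is 4-colorable

A valid 4-coloring: color 1: [1, 4, 11, 19]; color 2: [2, 3, 13, 14]; color 3: [0, 12].
(χ(G) = 3 ≤ 4.)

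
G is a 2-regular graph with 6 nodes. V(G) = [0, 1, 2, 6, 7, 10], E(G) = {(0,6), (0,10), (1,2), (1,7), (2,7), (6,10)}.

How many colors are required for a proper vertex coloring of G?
Clique number ω(G) = 3 (lower bound: χ ≥ ω).
The clique on [0, 6, 10] has size 3, forcing χ ≥ 3, and the coloring below uses 3 colors, so χ(G) = 3.
A valid 3-coloring: color 1: [1, 6]; color 2: [7, 10]; color 3: [0, 2].

χ(G) = 3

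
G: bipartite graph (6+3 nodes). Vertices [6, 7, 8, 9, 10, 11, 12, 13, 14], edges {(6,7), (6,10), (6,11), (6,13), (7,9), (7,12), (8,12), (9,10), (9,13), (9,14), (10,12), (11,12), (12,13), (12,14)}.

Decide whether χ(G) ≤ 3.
A valid 3-coloring: color 1: [6, 9, 12]; color 2: [7, 8, 10, 11, 13, 14].
(χ(G) = 2 ≤ 3.)

Yes, G is 3-colorable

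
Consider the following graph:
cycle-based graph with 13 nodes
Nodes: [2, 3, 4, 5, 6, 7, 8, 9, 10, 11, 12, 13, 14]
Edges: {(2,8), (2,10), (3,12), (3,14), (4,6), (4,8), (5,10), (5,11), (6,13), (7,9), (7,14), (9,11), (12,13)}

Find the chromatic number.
Clique number ω(G) = 2 (lower bound: χ ≥ ω).
Odd cycle [4, 8, 2, 10, 5, 11, 9, 7, 14, 3, 12, 13, 6] needs 3 colors (χ ≥ 3).
The coloring below uses 3 colors, so χ(G) = 3.
A valid 3-coloring: color 1: [2, 4, 5, 9, 13, 14]; color 2: [3, 6, 7, 8, 10, 11]; color 3: [12].

χ(G) = 3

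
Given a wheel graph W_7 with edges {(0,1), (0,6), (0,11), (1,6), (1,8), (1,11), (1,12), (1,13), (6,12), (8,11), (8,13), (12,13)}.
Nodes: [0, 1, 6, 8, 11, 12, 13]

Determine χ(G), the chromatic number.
Clique number ω(G) = 3 (lower bound: χ ≥ ω).
The clique on [0, 1, 11] has size 3, forcing χ ≥ 3, and the coloring below uses 3 colors, so χ(G) = 3.
A valid 3-coloring: color 1: [1]; color 2: [6, 11, 13]; color 3: [0, 8, 12].

χ(G) = 3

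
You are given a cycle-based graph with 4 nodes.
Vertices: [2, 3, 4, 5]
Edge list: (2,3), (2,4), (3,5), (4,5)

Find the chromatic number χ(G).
χ(G) = 2

Clique number ω(G) = 2 (lower bound: χ ≥ ω).
The graph is bipartite (no odd cycle), so 2 colors suffice: χ(G) = 2.
A valid 2-coloring: color 1: [3, 4]; color 2: [2, 5].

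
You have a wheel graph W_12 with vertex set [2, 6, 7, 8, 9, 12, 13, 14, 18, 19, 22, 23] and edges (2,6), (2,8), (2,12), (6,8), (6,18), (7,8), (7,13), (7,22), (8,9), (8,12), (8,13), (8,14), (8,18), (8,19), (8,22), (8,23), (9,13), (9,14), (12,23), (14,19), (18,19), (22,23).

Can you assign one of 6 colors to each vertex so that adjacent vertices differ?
A valid 6-coloring: color 1: [8]; color 2: [6, 7, 9, 12, 19]; color 3: [2, 13, 14, 18, 23]; color 4: [22].
(χ(G) = 4 ≤ 6.)

Yes, G is 6-colorable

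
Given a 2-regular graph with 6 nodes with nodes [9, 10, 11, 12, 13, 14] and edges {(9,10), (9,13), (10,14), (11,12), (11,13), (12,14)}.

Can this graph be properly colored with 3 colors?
A valid 3-coloring: color 1: [9, 11, 14]; color 2: [10, 12, 13].
(χ(G) = 2 ≤ 3.)

Yes, G is 3-colorable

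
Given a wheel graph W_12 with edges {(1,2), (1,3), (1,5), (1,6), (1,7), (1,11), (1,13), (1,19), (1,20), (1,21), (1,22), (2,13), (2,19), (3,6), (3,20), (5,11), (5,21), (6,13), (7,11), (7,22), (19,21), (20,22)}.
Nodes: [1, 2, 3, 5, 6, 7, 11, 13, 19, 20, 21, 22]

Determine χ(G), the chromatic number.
χ(G) = 4

Clique number ω(G) = 3 (lower bound: χ ≥ ω).
Odd cycle [11, 7, 22, 20, 3, 6, 13, 2, 19, 21, 5] needs 3 colors (χ ≥ 3).
Vertex 1 is adjacent to every vertex of [2, 3, 5, 6, 7, 11, 13, 19, 20, 21, 22], which already need 3 colors among themselves, so 1 needs a new color (χ ≥ 4).
The coloring below uses 4 colors, so χ(G) = 4.
A valid 4-coloring: color 1: [1]; color 2: [3, 11, 13, 21, 22]; color 3: [2, 5, 6, 7, 20]; color 4: [19].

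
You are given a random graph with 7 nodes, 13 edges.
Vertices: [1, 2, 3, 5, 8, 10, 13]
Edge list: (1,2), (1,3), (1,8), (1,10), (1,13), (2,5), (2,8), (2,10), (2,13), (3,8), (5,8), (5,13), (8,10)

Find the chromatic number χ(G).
Clique number ω(G) = 4 (lower bound: χ ≥ ω).
The clique on [1, 2, 8, 10] has size 4, forcing χ ≥ 4, and the coloring below uses 4 colors, so χ(G) = 4.
A valid 4-coloring: color 1: [1, 5]; color 2: [2, 3]; color 3: [8, 13]; color 4: [10].

χ(G) = 4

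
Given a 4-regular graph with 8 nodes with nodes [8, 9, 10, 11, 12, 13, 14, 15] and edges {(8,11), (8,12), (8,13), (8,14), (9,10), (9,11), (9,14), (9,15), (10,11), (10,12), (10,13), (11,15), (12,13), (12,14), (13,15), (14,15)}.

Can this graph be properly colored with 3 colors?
A valid 3-coloring: color 1: [8, 10, 15]; color 2: [11, 13, 14]; color 3: [9, 12].
(χ(G) = 3 ≤ 3.)

Yes, G is 3-colorable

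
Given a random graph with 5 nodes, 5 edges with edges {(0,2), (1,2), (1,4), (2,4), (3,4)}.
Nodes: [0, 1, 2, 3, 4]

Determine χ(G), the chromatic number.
Clique number ω(G) = 3 (lower bound: χ ≥ ω).
The clique on [1, 2, 4] has size 3, forcing χ ≥ 3, and the coloring below uses 3 colors, so χ(G) = 3.
A valid 3-coloring: color 1: [2, 3]; color 2: [0, 4]; color 3: [1].

χ(G) = 3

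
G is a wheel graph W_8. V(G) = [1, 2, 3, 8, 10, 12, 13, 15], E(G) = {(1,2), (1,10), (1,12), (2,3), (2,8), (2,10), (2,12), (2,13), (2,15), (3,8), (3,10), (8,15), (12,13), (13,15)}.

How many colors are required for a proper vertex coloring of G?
χ(G) = 4

Clique number ω(G) = 3 (lower bound: χ ≥ ω).
Odd cycle [15, 8, 3, 10, 1, 12, 13] needs 3 colors (χ ≥ 3).
Vertex 2 is adjacent to every vertex of [1, 3, 8, 10, 12, 13, 15], which already need 3 colors among themselves, so 2 needs a new color (χ ≥ 4).
The coloring below uses 4 colors, so χ(G) = 4.
A valid 4-coloring: color 1: [2]; color 2: [3, 12, 15]; color 3: [8, 10, 13]; color 4: [1].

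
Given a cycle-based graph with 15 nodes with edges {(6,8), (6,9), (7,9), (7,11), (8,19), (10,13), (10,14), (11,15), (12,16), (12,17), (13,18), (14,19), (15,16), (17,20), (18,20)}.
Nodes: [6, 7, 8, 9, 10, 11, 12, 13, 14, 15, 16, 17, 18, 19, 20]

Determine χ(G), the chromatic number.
Clique number ω(G) = 2 (lower bound: χ ≥ ω).
Odd cycle [16, 15, 11, 7, 9, 6, 8, 19, 14, 10, 13, 18, 20, 17, 12] needs 3 colors (χ ≥ 3).
The coloring below uses 3 colors, so χ(G) = 3.
A valid 3-coloring: color 1: [8, 9, 11, 13, 14, 16, 17]; color 2: [6, 7, 10, 12, 15, 18, 19]; color 3: [20].

χ(G) = 3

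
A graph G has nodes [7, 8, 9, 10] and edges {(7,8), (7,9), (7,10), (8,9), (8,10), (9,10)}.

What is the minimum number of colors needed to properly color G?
χ(G) = 4

Clique number ω(G) = 4 (lower bound: χ ≥ ω).
The clique on [7, 8, 9, 10] has size 4, forcing χ ≥ 4, and the coloring below uses 4 colors, so χ(G) = 4.
A valid 4-coloring: color 1: [10]; color 2: [8]; color 3: [9]; color 4: [7].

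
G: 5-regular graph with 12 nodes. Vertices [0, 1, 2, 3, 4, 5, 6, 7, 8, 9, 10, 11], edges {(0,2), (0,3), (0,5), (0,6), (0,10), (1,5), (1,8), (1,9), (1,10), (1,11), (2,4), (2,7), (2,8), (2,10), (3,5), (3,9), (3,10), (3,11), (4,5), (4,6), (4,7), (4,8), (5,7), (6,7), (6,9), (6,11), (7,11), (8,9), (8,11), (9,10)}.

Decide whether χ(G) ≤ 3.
Suppose a proper 3-coloring c exists. The clique [0, 2, 10] takes 3 distinct colors; by symmetry let c(0) = 1, c(2) = 2, c(10) = 3.
- Vertex 3: neighbors [0, 10] already have colors [1, 3] ⇒ c(3) = 2.
- Vertex 5: neighbors [0, 3] already have colors [1, 2] ⇒ c(5) = 3.
- Vertex 4: neighbors [2, 5] already have colors [2, 3] ⇒ c(4) = 1.
- Vertex 7: neighbors [4, 2, 5] already have colors [1, 2, 3] — all 3 colors blocked. Contradiction.
The forced assignments end in a contradiction, so G has no proper 3-coloring (χ ≥ 4).

No, G is not 3-colorable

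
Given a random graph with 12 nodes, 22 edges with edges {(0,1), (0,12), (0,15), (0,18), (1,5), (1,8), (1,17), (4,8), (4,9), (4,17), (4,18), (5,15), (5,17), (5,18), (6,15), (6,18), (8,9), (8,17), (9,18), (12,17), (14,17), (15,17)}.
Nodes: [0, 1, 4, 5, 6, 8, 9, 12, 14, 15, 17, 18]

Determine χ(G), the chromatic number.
Clique number ω(G) = 3 (lower bound: χ ≥ ω).
Suppose a proper 3-coloring c exists. The clique [1, 5, 17] takes 3 distinct colors; by symmetry let c(1) = 1, c(5) = 2, c(17) = 3.
- Vertex 8: neighbors [1, 17] already have colors [1, 3] ⇒ c(8) = 2.
- Vertex 4: neighbors [8, 17] already have colors [2, 3] ⇒ c(4) = 1.
- Vertex 18: neighbors [4, 5] already have colors [1, 2] ⇒ c(18) = 3.
- Vertex 9: neighbors [4, 8, 18] already have colors [1, 2, 3] — all 3 colors blocked. Contradiction.
The forced assignments end in a contradiction, so G has no proper 3-coloring (χ ≥ 4).
The coloring below uses 4 colors, so χ(G) = 4.
A valid 4-coloring: color 1: [17, 18]; color 2: [0, 5, 6, 8, 14]; color 3: [1, 4, 12, 15]; color 4: [9].

χ(G) = 4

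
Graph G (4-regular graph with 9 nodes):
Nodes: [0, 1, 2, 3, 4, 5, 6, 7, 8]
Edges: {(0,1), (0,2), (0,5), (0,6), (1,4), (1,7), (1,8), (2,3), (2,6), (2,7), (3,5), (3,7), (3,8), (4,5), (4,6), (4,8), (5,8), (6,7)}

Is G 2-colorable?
The clique on vertices [0, 2, 6] has size 3 > 2, so it alone needs 3 colors.

No, G is not 2-colorable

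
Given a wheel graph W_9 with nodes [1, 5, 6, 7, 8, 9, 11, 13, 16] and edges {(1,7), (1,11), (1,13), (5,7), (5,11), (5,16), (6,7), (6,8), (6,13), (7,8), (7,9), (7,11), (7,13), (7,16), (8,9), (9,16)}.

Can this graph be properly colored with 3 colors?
A valid 3-coloring: color 1: [7]; color 2: [8, 11, 13, 16]; color 3: [1, 5, 6, 9].
(χ(G) = 3 ≤ 3.)

Yes, G is 3-colorable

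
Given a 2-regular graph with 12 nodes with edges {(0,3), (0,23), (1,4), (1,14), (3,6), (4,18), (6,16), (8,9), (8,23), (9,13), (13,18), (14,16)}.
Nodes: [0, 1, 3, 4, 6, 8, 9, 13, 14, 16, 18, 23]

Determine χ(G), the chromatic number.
Clique number ω(G) = 2 (lower bound: χ ≥ ω).
The graph is bipartite (no odd cycle), so 2 colors suffice: χ(G) = 2.
A valid 2-coloring: color 1: [1, 3, 9, 16, 18, 23]; color 2: [0, 4, 6, 8, 13, 14].

χ(G) = 2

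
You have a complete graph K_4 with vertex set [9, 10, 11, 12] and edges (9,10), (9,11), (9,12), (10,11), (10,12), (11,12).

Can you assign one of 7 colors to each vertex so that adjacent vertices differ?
A valid 7-coloring: color 1: [11]; color 2: [9]; color 3: [10]; color 4: [12].
(χ(G) = 4 ≤ 7.)

Yes, G is 7-colorable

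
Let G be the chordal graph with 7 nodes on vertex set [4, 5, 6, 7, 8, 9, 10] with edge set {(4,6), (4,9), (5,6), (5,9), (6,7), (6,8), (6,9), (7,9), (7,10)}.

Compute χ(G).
χ(G) = 3

Clique number ω(G) = 3 (lower bound: χ ≥ ω).
The clique on [4, 6, 9] has size 3, forcing χ ≥ 3, and the coloring below uses 3 colors, so χ(G) = 3.
A valid 3-coloring: color 1: [6, 10]; color 2: [8, 9]; color 3: [4, 5, 7].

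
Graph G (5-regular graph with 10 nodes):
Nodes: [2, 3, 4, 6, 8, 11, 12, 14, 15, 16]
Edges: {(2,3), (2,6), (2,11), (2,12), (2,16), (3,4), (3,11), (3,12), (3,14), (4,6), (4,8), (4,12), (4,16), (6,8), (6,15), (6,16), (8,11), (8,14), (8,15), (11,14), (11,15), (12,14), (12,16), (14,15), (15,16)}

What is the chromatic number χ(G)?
Clique number ω(G) = 4 (lower bound: χ ≥ ω).
The clique on [8, 11, 14, 15] has size 4, forcing χ ≥ 4, and the coloring below uses 4 colors, so χ(G) = 4.
A valid 4-coloring: color 1: [3, 15]; color 2: [6, 11, 12]; color 3: [8, 16]; color 4: [2, 4, 14].

χ(G) = 4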